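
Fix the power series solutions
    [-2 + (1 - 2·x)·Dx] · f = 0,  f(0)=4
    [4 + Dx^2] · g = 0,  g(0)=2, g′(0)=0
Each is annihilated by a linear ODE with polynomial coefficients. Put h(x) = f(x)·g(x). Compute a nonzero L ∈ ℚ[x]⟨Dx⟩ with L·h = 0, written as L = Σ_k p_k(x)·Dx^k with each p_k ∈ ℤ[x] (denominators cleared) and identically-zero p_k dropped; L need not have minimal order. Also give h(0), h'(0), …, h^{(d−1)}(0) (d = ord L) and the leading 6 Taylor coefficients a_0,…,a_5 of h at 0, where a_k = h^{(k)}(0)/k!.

L = (-4 + 8·x) + 4·Dx + (-1 + 2·x)·Dx^2  (order 2).
h: a_k = 8, 16, 16, 32, 208/3, 416/3, …
ICs: h(0) = 8, h′(0) = 16.

f: a_k = 4, 8, 16, 32, 64, 128, …
g: a_k = 2, 0, -4, 0, 4/3, 0, …
f·g: L₀ = L_f ⊗_s L_g, ord ≤ 1·2.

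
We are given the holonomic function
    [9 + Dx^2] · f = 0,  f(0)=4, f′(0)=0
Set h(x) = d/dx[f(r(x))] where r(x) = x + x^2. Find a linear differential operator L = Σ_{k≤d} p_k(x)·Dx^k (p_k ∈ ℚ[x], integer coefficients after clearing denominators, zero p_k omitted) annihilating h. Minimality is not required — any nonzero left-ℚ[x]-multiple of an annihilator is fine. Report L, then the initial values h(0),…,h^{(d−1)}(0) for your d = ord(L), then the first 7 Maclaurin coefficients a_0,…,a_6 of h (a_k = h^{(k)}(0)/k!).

L = (21 + 72·x + 216·x^2 + 288·x^3 + 144·x^4) + (-6 - 12·x)·Dx + (1 + 4·x + 4·x^2)·Dx^2  (order 2).
h: a_k = 0, -36, -108, -18, 270, 4617/10, 2079/10, …
ICs: h(0) = 0, h′(0) = -36.

f: a_k = 4, 0, -18, 0, 27/2, 0, -81/20, …
f∘r: x↦r, Dx↦Dx/r' in L_f ⇒ L₀.
h=h₀': d/dx-closure on L₀ ⇒ L.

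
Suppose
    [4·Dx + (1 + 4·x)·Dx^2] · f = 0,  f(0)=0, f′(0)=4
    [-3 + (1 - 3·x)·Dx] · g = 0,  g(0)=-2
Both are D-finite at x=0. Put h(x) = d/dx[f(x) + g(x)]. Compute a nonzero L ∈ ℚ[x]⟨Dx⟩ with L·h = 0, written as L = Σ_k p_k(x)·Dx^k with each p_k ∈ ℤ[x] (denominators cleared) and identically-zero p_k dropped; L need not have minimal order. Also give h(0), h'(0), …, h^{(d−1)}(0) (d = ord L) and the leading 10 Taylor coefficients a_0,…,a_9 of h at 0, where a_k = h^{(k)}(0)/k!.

L = (-204 - 144·x) + (-11 - 312·x - 288·x^2)·Dx + (5 + 11·x - 54·x^2 - 72·x^3)·Dx^2  (order 2).
h: a_k = -2, -52, -98, -904, -1406, -12844, -14234, -170512, -92150, -2229556, …
ICs: h(0) = -2, h′(0) = -52.

f: a_k = 0, 4, -8, 64/3, -64, 1024/5, -2048/3, 16384/7, -8192, 262144/9, …
g: a_k = -2, -6, -18, -54, -162, -486, -1458, -4374, -13122, -39366, …
h₀=f+g: left-lcm gives L₀, ord ≤ 3.
h₀' ⇒ L via d/dx closure of L₀.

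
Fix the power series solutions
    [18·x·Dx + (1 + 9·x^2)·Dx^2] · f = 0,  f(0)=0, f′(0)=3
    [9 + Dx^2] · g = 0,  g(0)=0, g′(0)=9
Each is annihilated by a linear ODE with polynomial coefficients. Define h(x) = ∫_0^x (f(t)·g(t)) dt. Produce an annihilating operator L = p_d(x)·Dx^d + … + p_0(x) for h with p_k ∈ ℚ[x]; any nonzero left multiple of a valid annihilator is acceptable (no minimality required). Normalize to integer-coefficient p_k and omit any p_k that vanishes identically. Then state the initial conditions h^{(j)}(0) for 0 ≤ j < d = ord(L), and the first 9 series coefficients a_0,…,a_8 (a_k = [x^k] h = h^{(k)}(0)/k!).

f: a_k = 0, 3, 0, -9, 0, 243/5, 0, -2187/7, 0, …
g: a_k = 0, 9, 0, -27/2, 0, 243/40, 0, -729/560, 0, …
Sym-product of L_f,L_g gives L₀ (≤ ord 4).
∫: right-multiply L₀ by Dx.
L = (810 + 18954·x^2 + 72171·x^4 + 236196·x^6 + 531441·x^8)·Dx + (972·x + 14580·x^3 + 78732·x^5 + 236196·x^7)·Dx^2 + (108 + 2592·x^2 + 13122·x^4 + 52488·x^6 + 118098·x^8)·Dx^3 + (108·x + 1620·x^3 + 8748·x^5 + 26244·x^7)·Dx^4 + (2 + 54·x^2 + 567·x^4 + 2916·x^6 + 6561·x^8)·Dx^5  (order 5).
h: a_k = 0, 0, 0, 9, 0, -243/10, 0, 4617/56, 0, …
ICs: h(0) = 0, h′(0) = 0, h′′(0) = 0, h′′′(0) = 54, h′′′′(0) = 0.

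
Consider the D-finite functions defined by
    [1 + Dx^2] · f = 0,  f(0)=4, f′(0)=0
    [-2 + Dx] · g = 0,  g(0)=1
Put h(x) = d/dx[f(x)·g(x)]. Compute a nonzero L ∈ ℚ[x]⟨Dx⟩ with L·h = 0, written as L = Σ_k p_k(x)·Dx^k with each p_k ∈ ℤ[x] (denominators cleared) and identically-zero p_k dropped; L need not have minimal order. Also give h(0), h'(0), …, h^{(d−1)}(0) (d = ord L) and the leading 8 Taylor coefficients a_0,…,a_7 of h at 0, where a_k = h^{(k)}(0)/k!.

L = 5 - 4·Dx + Dx^2  (order 2).
h: a_k = 8, 12, 4, -14/3, -19/3, -39/10, -139/90, -527/1260, …
ICs: h(0) = 8, h′(0) = 12.

f: a_k = 4, 0, -2, 0, 1/6, 0, -1/180, 0, …
g: a_k = 1, 2, 2, 4/3, 2/3, 4/15, 4/45, 8/315, …
Sym-product of L_f,L_g gives L₀ (≤ ord 2).
Derive L from L₀ (diff closure).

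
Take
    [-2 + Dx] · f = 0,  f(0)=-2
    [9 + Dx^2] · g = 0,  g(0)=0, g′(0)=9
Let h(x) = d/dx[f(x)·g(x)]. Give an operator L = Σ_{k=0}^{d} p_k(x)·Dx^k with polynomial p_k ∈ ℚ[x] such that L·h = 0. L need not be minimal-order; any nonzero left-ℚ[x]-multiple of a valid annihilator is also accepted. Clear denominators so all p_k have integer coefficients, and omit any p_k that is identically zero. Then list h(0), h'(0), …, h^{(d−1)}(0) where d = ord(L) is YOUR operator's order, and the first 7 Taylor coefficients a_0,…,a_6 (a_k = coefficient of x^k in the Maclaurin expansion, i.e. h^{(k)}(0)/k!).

f: a_k = -2, -4, -4, -8/3, -4/3, -8/15, -8/45, …
g: a_k = 0, 9, 0, -27/2, 0, 243/40, 0, …
Sym-product of L_f,L_g gives L₀ (≤ ord 2).
h=h₀': d/dx-closure on L₀ ⇒ L.
L = 13 - 4·Dx + Dx^2  (order 2).
h: a_k = -18, -72, -27, 120, 597/4, 207/5, -1483/40, …
ICs: h(0) = -18, h′(0) = -72.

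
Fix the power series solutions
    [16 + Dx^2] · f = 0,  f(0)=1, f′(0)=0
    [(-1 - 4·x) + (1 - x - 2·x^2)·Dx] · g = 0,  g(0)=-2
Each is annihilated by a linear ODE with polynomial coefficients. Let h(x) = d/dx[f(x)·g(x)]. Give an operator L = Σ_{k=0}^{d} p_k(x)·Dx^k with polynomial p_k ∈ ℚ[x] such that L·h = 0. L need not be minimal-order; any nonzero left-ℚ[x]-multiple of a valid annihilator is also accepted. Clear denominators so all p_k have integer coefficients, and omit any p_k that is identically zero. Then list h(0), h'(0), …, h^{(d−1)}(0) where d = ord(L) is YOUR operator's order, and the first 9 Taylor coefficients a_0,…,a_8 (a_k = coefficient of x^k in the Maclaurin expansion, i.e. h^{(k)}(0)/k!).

f: a_k = 1, 0, -8, 0, 32/3, 0, -256/45, 0, 512/315, …
g: a_k = -2, -2, -6, -10, -22, -42, -86, -170, -342, …
Sym-product of L_f,L_g gives L₀ (≤ ord 2).
h=h₀': d/dx-closure on L₀ ⇒ L.
L = (4 - 128·x - 192·x^2 + 256·x^3 + 256·x^4) + (-5 - 12·x + 48·x^2 + 64·x^3)·Dx + (3 - 7·x - 10·x^2 + 16·x^3 + 16·x^4)·Dx^2  (order 2).
h: a_k = -2, 20, 18, 56/3, 250/3, 3364/15, 22274/45, 358384/315, 89346/35, …
ICs: h(0) = -2, h′(0) = 20.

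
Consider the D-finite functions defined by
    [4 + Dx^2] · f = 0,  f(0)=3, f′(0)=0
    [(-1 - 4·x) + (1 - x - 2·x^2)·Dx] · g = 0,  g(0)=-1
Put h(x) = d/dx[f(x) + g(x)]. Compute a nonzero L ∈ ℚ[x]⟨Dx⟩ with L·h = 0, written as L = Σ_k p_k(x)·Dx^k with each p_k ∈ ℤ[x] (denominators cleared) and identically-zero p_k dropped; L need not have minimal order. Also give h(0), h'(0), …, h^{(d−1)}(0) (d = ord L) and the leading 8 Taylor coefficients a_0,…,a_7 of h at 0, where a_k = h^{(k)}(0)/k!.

L = (576 + 2400·x + 5616·x^2 + 3360·x^3 + 3840·x^4 + 1152·x^5 + 768·x^6) + (-68 - 236·x + 240·x^2 + 488·x^3 + 560·x^4 + 672·x^5 + 448·x^6 + 256·x^7)·Dx + (144 + 600·x + 1404·x^2 + 840·x^3 + 960·x^4 + 288·x^5 + 192·x^6)·Dx^2 + (-17 - 59·x + 60·x^2 + 122·x^3 + 140·x^4 + 168·x^5 + 112·x^6 + 64·x^7)·Dx^3  (order 3).
h: a_k = -1, -18, -15, -36, -105, -1298/5, -595, -143624/105, …
ICs: h(0) = -1, h′(0) = -18, h′′(0) = -30.

f: a_k = 3, 0, -6, 0, 2, 0, -4/15, 0, …
g: a_k = -1, -1, -3, -5, -11, -21, -43, -85, …
L₀ := lclm(L_f,L_g); ord L₀ ≤ 2+1.
Differentiate: ansatz ord ≤ ord L₀ ⇒ L.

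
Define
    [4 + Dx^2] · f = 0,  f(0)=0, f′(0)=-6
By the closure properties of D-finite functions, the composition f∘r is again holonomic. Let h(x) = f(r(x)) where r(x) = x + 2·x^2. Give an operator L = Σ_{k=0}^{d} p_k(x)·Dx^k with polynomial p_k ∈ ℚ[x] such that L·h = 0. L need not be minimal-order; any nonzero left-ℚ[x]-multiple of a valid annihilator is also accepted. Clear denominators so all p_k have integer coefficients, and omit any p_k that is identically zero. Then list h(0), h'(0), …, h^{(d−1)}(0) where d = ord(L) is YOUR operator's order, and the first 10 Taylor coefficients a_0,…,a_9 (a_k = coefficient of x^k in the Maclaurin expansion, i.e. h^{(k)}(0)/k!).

f: a_k = 0, -6, 0, 4, 0, -4/5, 0, 8/105, 0, -4/945, …
f∘r: x↦r, Dx↦Dx/r' in L_f ⇒ L₀.
L = (4 + 48·x + 192·x^2 + 256·x^3) - 4·Dx + (1 + 4·x)·Dx^2  (order 2).
h: a_k = 0, -6, -12, 4, 24, 236/5, 24, -3352/105, -944/15, -54436/945, …
ICs: h(0) = 0, h′(0) = -6.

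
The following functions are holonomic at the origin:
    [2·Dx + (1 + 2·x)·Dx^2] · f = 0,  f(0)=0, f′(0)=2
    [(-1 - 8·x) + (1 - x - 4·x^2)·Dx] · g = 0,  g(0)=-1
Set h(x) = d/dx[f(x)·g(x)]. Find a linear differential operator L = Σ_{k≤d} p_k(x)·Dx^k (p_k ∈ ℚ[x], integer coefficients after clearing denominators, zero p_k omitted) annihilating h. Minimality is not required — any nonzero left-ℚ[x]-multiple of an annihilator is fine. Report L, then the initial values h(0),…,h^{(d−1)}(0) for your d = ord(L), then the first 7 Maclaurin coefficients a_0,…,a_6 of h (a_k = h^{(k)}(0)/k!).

f: a_k = 0, 2, -2, 8/3, -4, 32/5, -32/3, …
g: a_k = -1, -1, -5, -9, -29, -65, -181, …
h₀=f·g: eliminate ⇒ L₀, order ≤ 2·1.
h₀' ⇒ L via d/dx closure of L₀.
L = (160 + 720·x + 1152·x^2) + (11 + 170·x + 768·x^2 + 896·x^3)·Dx + (-5 - 21·x + 14·x^2 + 136·x^3 + 128·x^4)·Dx^2  (order 2).
h: a_k = -2, 0, -32, -80/3, -836/3, -2152/5, -6572/3, …
ICs: h(0) = -2, h′(0) = 0.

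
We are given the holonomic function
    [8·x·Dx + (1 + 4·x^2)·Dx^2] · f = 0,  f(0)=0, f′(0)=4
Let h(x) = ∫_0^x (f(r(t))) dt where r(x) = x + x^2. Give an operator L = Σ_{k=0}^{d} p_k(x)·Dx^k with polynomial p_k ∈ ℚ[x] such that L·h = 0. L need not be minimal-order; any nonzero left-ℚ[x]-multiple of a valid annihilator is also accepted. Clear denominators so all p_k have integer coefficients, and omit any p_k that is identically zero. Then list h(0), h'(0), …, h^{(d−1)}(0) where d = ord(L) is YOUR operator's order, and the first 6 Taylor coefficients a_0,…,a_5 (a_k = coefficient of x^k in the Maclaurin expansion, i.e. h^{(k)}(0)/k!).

f: a_k = 0, 4, 0, -16/3, 0, 64/5, …
h₀=f(r): pull back L_f along r ⇒ L₀.
h=∫h₀ ⇒ L = L₀·Dx.
L = (-2 + 8·x + 32·x^2 + 48·x^3 + 24·x^4)·Dx^2 + (1 + 2·x + 4·x^2 + 16·x^3 + 20·x^4 + 8·x^5)·Dx^3  (order 3).
h: a_k = 0, 0, 2, 4/3, -4/3, -16/5, …
ICs: h(0) = 0, h′(0) = 0, h′′(0) = 4.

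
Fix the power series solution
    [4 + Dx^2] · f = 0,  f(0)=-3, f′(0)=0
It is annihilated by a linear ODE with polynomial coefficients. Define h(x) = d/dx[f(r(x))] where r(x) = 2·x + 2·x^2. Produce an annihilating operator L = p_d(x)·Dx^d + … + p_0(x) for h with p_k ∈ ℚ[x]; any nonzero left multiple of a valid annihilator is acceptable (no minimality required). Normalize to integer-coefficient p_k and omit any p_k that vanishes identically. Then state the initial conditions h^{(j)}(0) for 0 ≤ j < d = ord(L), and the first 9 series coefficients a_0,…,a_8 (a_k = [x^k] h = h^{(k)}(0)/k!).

f: a_k = -3, 0, 6, 0, -2, 0, 4/15, 0, -2/105, …
Change of var in L_f (x↦r) gives L₀.
Differentiate: ansatz ord ≤ ord L₀ ⇒ L.
L = (28 + 128·x + 384·x^2 + 512·x^3 + 256·x^4) + (-6 - 12·x)·Dx + (1 + 4·x + 4·x^2)·Dx^2  (order 2).
h: a_k = 0, 48, 144, -32, -640, -5248/5, -896/5, 184064/105, 95232/35, …
ICs: h(0) = 0, h′(0) = 48.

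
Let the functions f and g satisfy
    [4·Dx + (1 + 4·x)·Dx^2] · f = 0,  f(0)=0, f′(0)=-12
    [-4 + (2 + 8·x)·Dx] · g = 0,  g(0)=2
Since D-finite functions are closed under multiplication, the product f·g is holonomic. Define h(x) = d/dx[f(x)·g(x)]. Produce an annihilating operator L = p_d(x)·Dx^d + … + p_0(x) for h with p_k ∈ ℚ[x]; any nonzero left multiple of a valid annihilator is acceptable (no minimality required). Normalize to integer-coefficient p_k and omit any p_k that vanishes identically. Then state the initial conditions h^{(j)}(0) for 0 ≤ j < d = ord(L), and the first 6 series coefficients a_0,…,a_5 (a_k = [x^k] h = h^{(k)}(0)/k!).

f: a_k = 0, -12, 24, -64, 192, -3072/5, …
g: a_k = 2, 4, -4, 8, -20, 56, …
f·g: L₀ = L_f ⊗_s L_g, ord ≤ 2·1.
Derive L from L₀ (diff closure).
L = 4 + (8 + 32·x)·Dx + (1 + 8·x + 16·x^2)·Dx^2  (order 2).
h: a_k = -24, 0, 48, -256, 1136, -23808/5, …
ICs: h(0) = -24, h′(0) = 0.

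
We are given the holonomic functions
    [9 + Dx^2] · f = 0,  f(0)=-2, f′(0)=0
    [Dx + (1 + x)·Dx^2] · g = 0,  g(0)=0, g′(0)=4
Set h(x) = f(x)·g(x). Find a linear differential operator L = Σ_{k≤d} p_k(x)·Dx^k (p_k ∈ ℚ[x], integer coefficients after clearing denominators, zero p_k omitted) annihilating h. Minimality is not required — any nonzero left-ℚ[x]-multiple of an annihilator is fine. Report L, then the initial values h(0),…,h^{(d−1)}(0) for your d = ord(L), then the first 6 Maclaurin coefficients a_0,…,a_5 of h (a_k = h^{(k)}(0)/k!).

L = (2493 + 10854·x + 17091·x^2 + 11664·x^3 + 2916·x^4) + (612 + 1908·x + 1944·x^2 + 648·x^3)·Dx + (592 + 2484·x + 3834·x^2 + 2592·x^3 + 648·x^4)·Dx^2 + (68 + 212·x + 216·x^2 + 72·x^3)·Dx^3 + (35 + 142·x + 215·x^2 + 144·x^3 + 36·x^4)·Dx^4  (order 4).
h: a_k = 0, -8, 4, 100/3, -16, -83/5, …
ICs: h(0) = 0, h′(0) = -8, h′′(0) = 8, h′′′(0) = 200.

f: a_k = -2, 0, 9, 0, -27/4, 0, …
g: a_k = 0, 4, -2, 4/3, -1, 4/5, …
f·g: L₀ = L_f ⊗_s L_g, ord ≤ 2·2.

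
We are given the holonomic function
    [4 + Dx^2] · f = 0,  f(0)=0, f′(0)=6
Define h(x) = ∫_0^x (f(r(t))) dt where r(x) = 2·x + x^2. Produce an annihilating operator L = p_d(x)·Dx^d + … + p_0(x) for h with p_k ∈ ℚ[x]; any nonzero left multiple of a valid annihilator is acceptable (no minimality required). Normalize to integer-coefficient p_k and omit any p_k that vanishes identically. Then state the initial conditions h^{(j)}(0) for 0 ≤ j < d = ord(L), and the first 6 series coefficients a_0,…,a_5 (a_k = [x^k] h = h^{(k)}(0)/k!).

f: a_k = 0, 6, 0, -4, 0, 4/5, …
L₀ from L_f via x↦r, Dx↦r'^{-1}Dx.
h=∫₀ˣh₀: take L = L₀·Dx.
L = (16 + 48·x + 48·x^2 + 16·x^3)·Dx - Dx^2 + (1 + x)·Dx^3  (order 3).
h: a_k = 0, 0, 6, 2, -8, -48/5, …
ICs: h(0) = 0, h′(0) = 0, h′′(0) = 12.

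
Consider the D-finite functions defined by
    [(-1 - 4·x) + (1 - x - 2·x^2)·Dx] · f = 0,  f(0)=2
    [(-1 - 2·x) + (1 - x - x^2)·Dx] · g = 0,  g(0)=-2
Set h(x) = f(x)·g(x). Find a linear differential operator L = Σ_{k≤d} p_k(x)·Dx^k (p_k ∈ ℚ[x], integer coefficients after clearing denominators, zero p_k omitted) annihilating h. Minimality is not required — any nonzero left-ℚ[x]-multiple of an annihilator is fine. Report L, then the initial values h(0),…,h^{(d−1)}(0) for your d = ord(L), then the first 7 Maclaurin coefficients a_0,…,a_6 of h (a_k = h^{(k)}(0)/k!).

L = (-2 - 4·x + 9·x^2 + 8·x^3) + (1 - 2·x - 2·x^2 + 3·x^3 + 2·x^4)·Dx  (order 1).
h: a_k = -4, -8, -24, -52, -120, -256, -548, …
ICs: h(0) = -4.

f: a_k = 2, 2, 6, 10, 22, 42, 86, …
g: a_k = -2, -2, -4, -6, -10, -16, -26, …
f·g: L₀ = L_f ⊗_s L_g, ord ≤ 1·1.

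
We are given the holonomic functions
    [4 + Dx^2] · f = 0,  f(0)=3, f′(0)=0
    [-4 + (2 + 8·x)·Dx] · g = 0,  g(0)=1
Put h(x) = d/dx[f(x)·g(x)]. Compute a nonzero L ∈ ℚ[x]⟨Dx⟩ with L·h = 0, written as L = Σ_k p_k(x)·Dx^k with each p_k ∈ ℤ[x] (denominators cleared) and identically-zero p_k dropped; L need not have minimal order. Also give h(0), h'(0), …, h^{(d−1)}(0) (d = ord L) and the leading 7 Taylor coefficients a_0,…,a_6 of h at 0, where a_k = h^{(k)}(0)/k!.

f: a_k = 3, 0, -6, 0, 2, 0, -4/15, …
g: a_k = 1, 2, -2, 4, -10, 28, -84, …
h₀=f·g: eliminate ⇒ L₀, order ≤ 2·1.
h=h₀': d/dx-closure on L₀ ⇒ L.
L = (8 + 96·x + 256·x^2 + 256·x^3 + 256·x^4) + (2 - 48·x^2 - 64·x^3)·Dx + (1 + 10·x + 36·x^2 + 64·x^3 + 64·x^4)·Dx^2  (order 2).
h: a_k = 6, -24, 0, -64, 320, -5888/5, 66304/15, …
ICs: h(0) = 6, h′(0) = -24.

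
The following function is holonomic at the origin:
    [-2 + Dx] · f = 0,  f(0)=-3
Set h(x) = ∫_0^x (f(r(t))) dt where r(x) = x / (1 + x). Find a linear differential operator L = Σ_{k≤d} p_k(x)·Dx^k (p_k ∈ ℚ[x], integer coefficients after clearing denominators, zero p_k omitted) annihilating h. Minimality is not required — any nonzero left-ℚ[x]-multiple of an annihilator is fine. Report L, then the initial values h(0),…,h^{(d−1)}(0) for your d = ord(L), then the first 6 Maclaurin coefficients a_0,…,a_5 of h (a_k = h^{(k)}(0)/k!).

L = -2·Dx + (1 + 2·x + x^2)·Dx^2  (order 2).
h: a_k = 0, -3, -3, 0, 1/2, -2/5, …
ICs: h(0) = 0, h′(0) = -3.

f: a_k = -3, -6, -6, -4, -2, -4/5, …
h₀=f(r): pull back L_f along r ⇒ L₀.
h=∫h₀ ⇒ L = L₀·Dx.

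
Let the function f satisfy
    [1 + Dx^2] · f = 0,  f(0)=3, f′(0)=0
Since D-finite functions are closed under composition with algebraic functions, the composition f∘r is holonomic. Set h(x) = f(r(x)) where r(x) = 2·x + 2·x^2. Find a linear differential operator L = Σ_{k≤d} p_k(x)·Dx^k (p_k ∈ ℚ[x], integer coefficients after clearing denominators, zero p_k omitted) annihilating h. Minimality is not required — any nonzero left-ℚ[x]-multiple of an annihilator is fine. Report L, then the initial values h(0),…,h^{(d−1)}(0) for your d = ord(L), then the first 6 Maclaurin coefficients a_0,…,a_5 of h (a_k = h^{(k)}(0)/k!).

f: a_k = 3, 0, -3/2, 0, 1/8, 0, …
f∘r: x↦r, Dx↦Dx/r' in L_f ⇒ L₀.
L = (4 + 24·x + 48·x^2 + 32·x^3) - 2·Dx + (1 + 2·x)·Dx^2  (order 2).
h: a_k = 3, 0, -6, -12, -4, 8, …
ICs: h(0) = 3, h′(0) = 0.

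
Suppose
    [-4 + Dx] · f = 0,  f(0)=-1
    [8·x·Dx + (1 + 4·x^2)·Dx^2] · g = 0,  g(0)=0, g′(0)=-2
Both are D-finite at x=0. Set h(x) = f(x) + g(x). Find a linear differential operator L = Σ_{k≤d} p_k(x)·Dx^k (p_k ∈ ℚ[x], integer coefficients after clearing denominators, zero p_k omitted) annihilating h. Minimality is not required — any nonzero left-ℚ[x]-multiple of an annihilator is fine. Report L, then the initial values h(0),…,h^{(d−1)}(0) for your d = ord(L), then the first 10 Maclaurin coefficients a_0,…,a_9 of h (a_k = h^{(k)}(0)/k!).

L = (8 - 32·x - 96·x^2 - 128·x^3)·Dx + (-6 - 8·x^2 - 64·x^4)·Dx^2 + (1 + 2·x + 8·x^2 + 8·x^3 + 16·x^4)·Dx^3  (order 3).
h: a_k = -1, -6, -8, -8, -32/3, -224/15, -256/45, 4736/315, -512/315, -163328/2835, …
ICs: h(0) = -1, h′(0) = -6, h′′(0) = -16.

f: a_k = -1, -4, -8, -32/3, -32/3, -128/15, -256/45, -1024/315, -512/315, -2048/2835, …
g: a_k = 0, -2, 0, 8/3, 0, -32/5, 0, 128/7, 0, -512/9, …
Sum ⇒ L₀ = lclm(L_f,L_g) in ℚ(x)⟨Dx⟩.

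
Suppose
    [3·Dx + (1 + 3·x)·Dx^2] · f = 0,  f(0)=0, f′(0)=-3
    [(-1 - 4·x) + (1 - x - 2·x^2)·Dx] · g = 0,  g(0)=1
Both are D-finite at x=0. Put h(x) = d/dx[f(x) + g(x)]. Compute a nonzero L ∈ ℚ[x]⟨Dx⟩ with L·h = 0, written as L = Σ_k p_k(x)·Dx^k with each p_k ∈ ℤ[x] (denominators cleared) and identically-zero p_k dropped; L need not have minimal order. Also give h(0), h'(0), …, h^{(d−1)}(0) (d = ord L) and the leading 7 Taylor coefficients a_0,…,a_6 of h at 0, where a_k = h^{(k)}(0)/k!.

f: a_k = 0, -3, 9/2, -9, 81/4, -243/5, 243/2, …
g: a_k = 1, 1, 3, 5, 11, 21, 43, …
Weyl lclm of L_f,L_g ⇒ L₀ (ord ≤ 3).
h₀' ⇒ L via d/dx closure of L₀.
L = (-66 - 270·x - 576·x^2 - 336·x^3 - 288·x^4) + (-4 - 96·x - 492·x^2 - 832·x^3 - 696·x^4 - 480·x^5)·Dx + (3 + 19·x + 25·x^2 - 39·x^3 - 116·x^4 - 164·x^5 - 96·x^6)·Dx^2  (order 2).
h: a_k = -2, 15, -12, 125, -138, 987, -1592, …
ICs: h(0) = -2, h′(0) = 15.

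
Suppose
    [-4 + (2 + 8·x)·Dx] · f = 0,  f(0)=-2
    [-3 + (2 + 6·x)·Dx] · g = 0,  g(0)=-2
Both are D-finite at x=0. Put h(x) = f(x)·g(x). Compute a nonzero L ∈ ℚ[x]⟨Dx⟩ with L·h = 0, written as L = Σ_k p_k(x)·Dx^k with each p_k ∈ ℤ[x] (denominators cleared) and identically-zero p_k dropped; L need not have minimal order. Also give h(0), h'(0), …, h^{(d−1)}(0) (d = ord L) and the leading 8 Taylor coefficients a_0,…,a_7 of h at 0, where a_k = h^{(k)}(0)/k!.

L = (-7 - 24·x) + (2 + 14·x + 24·x^2)·Dx  (order 1).
h: a_k = 4, 14, -1/2, 7/4, -197/32, 1393/64, -19797/256, 141351/512, …
ICs: h(0) = 4.

f: a_k = -2, -4, 4, -8, 20, -56, 168, -528, …
g: a_k = -2, -3, 9/4, -27/8, 405/64, -1701/128, 15309/512, -72171/1024, …
Sym-product of L_f,L_g gives L₀ (≤ ord 1).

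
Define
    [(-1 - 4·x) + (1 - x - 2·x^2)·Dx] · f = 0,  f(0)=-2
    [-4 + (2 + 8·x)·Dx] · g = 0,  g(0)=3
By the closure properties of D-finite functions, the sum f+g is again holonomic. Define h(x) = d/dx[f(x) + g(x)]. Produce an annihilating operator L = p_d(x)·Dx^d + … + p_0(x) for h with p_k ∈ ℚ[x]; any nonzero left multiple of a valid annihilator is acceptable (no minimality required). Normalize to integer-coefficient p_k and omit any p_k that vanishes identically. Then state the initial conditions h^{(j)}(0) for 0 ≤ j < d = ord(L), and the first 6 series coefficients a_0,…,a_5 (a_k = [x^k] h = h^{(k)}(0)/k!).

L = (-66 - 300·x - 720·x^2 - 480·x^3 - 480·x^4) + (-9 - 180·x - 954·x^2 - 1872·x^3 - 1800·x^4 - 1440·x^5)·Dx + (4 + 33·x + 69·x^2 - 28·x^3 - 228·x^4 - 480·x^5 - 320·x^6)·Dx^2  (order 2).
h: a_k = 4, -24, 6, -208, 210, -2028, …
ICs: h(0) = 4, h′(0) = -24.

f: a_k = -2, -2, -6, -10, -22, -42, …
g: a_k = 3, 6, -6, 12, -30, 84, …
f+g: L₀ = lclm(L_f,L_g), ord ≤ 1+1.
h₀' ⇒ L via d/dx closure of L₀.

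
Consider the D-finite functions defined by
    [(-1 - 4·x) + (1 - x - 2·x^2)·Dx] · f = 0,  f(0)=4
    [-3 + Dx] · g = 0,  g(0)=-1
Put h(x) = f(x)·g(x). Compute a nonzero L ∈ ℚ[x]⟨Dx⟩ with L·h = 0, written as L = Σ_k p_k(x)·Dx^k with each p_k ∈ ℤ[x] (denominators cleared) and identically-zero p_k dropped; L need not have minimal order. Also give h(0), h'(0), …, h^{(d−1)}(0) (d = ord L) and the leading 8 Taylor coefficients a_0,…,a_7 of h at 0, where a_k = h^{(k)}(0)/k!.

f: a_k = 4, 4, 12, 20, 44, 84, 172, 340, …
g: a_k = -1, -3, -9/2, -9/2, -27/8, -81/40, -81/80, -243/560, …
h₀=f·g: eliminate ⇒ L₀, order ≤ 1·1.
L = (4 + x - 6·x^2) + (-1 + x + 2·x^2)·Dx  (order 1).
h: a_k = -4, -16, -42, -92, -379/2, -1908/5, -15293/20, -107071/70, …
ICs: h(0) = -4.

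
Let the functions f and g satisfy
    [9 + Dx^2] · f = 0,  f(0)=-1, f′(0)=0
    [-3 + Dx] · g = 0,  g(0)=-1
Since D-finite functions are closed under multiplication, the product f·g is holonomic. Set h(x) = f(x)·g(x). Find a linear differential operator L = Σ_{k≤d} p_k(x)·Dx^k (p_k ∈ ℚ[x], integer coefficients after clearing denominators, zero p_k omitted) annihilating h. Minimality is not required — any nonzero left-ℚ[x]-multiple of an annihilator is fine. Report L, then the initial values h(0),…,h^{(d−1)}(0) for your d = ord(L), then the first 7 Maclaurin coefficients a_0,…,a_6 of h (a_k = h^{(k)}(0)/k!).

L = 18 - 6·Dx + Dx^2  (order 2).
h: a_k = 1, 3, 0, -9, -27/2, -81/10, 0, …
ICs: h(0) = 1, h′(0) = 3.

f: a_k = -1, 0, 9/2, 0, -27/8, 0, 81/80, …
g: a_k = -1, -3, -9/2, -9/2, -27/8, -81/40, -81/80, …
f·g: L₀ = L_f ⊗_s L_g, ord ≤ 2·1.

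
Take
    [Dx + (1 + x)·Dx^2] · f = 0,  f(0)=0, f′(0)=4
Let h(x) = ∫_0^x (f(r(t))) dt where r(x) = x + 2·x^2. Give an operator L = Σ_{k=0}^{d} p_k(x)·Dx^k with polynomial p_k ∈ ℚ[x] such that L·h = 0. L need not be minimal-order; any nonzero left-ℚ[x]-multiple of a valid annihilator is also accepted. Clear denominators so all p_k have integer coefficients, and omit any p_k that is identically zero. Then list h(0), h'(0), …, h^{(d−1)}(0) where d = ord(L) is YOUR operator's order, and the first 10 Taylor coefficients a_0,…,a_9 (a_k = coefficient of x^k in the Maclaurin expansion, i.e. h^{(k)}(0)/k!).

L = (-3 + 4·x + 8·x^2)·Dx^2 + (1 + 5·x + 6·x^2 + 8·x^3)·Dx^3  (order 3).
h: a_k = 0, 0, 2, 2, -5/3, -1/5, 22/15, -6/7, -13/14, 31/18, …
ICs: h(0) = 0, h′(0) = 0, h′′(0) = 4.

f: a_k = 0, 4, -2, 4/3, -1, 4/5, -2/3, 4/7, -1/2, 4/9, …
h₀=f(r): pull back L_f along r ⇒ L₀.
Integrate: L := L₀·Dx.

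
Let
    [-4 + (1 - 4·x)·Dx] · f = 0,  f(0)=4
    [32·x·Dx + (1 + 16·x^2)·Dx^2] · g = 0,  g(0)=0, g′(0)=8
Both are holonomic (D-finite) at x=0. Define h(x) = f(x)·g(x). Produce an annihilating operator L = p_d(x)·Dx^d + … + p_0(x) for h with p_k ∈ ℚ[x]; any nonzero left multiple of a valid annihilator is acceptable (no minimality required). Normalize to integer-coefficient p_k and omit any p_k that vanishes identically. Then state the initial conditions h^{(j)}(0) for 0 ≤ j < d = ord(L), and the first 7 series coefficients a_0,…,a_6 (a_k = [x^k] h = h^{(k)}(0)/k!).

L = 128·x + (8 - 32·x + 256·x^2)·Dx + (-1 + 4·x - 16·x^2 + 64·x^3)·Dx^2  (order 2).
h: a_k = 0, 32, 128, 1024/3, 4096/3, 106496/15, 425984/15, …
ICs: h(0) = 0, h′(0) = 32.

f: a_k = 4, 16, 64, 256, 1024, 4096, 16384, …
g: a_k = 0, 8, 0, -128/3, 0, 2048/5, 0, …
Product ⇒ symmetric product L₀, ord ≤ 2.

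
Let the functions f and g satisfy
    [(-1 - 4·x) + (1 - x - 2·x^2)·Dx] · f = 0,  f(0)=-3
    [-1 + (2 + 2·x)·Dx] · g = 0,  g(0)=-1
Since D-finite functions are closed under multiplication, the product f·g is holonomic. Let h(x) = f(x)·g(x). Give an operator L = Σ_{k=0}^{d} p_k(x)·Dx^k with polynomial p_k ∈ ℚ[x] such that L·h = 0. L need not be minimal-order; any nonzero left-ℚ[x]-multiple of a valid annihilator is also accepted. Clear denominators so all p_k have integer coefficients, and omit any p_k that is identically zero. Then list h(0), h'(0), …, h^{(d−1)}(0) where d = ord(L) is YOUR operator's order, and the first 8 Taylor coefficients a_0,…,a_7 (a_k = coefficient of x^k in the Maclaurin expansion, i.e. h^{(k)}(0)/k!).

f: a_k = -3, -3, -9, -15, -33, -63, -129, -255, …
g: a_k = -1, -1/2, 1/8, -1/16, 5/128, -7/256, 21/1024, -33/2048, …
h₀=f·g: eliminate ⇒ L₀, order ≤ 1·1.
L = (3 + 6·x) + (-2 + 2·x + 4·x^2)·Dx  (order 1).
h: a_k = 3, 9/2, 81/8, 309/16, 5049/128, 20007/256, 160749/1024, 641709/2048, …
ICs: h(0) = 3.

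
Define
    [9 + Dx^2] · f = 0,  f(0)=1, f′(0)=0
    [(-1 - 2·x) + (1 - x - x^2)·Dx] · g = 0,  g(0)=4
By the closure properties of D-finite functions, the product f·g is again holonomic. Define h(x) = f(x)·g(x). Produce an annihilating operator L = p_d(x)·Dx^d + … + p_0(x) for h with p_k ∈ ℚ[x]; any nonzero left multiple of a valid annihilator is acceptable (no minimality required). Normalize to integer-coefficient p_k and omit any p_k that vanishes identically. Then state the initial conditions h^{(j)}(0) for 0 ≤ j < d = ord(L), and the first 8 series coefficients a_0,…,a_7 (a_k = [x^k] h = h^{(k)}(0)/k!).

L = (-7 + 9·x + 9·x^2) + (2 + 4·x)·Dx + (-1 + x + x^2)·Dx^2  (order 2).
h: a_k = 4, 4, -10, -6, -5/2, -17/2, -301/20, -471/20, …
ICs: h(0) = 4, h′(0) = 4.

f: a_k = 1, 0, -9/2, 0, 27/8, 0, -81/80, 0, …
g: a_k = 4, 4, 8, 12, 20, 32, 52, 84, …
L₀ := L_f ⊗_s L_g (sym. prod.), ord ≤ 2.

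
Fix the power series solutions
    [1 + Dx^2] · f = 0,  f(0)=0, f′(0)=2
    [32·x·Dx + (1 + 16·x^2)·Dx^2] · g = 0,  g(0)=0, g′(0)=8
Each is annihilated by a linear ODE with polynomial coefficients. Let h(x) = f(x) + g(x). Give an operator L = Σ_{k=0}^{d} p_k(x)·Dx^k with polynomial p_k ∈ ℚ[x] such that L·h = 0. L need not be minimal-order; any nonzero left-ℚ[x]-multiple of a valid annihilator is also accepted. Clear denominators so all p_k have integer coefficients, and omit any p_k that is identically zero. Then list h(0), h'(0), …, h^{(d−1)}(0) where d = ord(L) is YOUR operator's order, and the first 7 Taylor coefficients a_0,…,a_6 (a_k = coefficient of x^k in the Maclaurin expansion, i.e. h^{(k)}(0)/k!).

L = (-6112·x + 99328·x^3 + 8192·x^5)·Dx + (-31 + 1072·x^2 + 25344·x^4 + 4096·x^6)·Dx^2 + (-6112·x + 99328·x^3 + 8192·x^5)·Dx^3 + (-31 + 1072·x^2 + 25344·x^4 + 4096·x^6)·Dx^4  (order 4).
h: a_k = 0, 10, 0, -43, 0, 24577/60, 0, …
ICs: h(0) = 0, h′(0) = 10, h′′(0) = 0, h′′′(0) = -258.

f: a_k = 0, 2, 0, -1/3, 0, 1/60, 0, …
g: a_k = 0, 8, 0, -128/3, 0, 2048/5, 0, …
Weyl lclm of L_f,L_g ⇒ L₀ (ord ≤ 4).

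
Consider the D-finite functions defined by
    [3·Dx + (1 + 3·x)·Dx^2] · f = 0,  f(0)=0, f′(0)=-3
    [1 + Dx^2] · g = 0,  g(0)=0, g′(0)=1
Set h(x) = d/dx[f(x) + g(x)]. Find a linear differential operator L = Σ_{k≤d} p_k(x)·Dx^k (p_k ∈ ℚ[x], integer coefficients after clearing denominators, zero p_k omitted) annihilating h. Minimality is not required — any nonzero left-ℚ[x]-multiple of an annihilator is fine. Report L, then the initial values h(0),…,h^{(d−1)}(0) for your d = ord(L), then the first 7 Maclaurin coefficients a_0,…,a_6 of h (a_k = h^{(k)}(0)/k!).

L = (165 + 18·x + 27·x^2) + (19 + 63·x + 27·x^2 + 27·x^3)·Dx + (165 + 18·x + 27·x^2)·Dx^2 + (19 + 63·x + 27·x^2 + 27·x^3)·Dx^3  (order 3).
h: a_k = -2, 9, -55/2, 81, -5831/24, 729, -1574641/720, …
ICs: h(0) = -2, h′(0) = 9, h′′(0) = -55.

f: a_k = 0, -3, 9/2, -9, 81/4, -243/5, 243/2, …
g: a_k = 0, 1, 0, -1/6, 0, 1/120, 0, …
L₀ := lclm(L_f,L_g); ord L₀ ≤ 2+2.
Derive L from L₀ (diff closure).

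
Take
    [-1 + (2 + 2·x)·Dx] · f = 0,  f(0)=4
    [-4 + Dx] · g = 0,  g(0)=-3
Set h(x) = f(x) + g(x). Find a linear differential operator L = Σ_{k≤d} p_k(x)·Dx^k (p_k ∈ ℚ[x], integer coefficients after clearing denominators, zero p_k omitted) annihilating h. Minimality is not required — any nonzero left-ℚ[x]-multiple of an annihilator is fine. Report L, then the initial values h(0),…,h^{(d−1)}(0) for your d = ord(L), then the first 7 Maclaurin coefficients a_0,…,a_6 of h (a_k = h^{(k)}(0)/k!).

f: a_k = 4, 2, -1/2, 1/4, -5/32, 7/64, -21/256, …
g: a_k = -3, -12, -24, -32, -32, -128/5, -256/15, …
L₀ := lclm(L_f,L_g); ord L₀ ≤ 1+1.
L = (36 + 32·x) + (-65 - 128·x - 64·x^2)·Dx + (14 + 30·x + 16·x^2)·Dx^2  (order 2).
h: a_k = 1, -10, -49/2, -127/4, -1029/32, -8157/320, -65851/3840, …
ICs: h(0) = 1, h′(0) = -10.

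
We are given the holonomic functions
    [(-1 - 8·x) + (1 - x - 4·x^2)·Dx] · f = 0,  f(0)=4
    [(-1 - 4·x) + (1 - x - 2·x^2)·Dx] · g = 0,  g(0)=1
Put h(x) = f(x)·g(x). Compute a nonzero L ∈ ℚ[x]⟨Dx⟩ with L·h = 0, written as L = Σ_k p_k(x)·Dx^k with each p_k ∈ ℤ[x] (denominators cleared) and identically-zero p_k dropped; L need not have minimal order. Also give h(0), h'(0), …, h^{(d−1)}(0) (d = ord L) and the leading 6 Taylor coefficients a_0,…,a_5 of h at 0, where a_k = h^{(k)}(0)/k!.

f: a_k = 4, 4, 20, 36, 116, 260, …
g: a_k = 1, 1, 3, 5, 11, 21, …
Sym-product of L_f,L_g gives L₀ (≤ ord 1).
L = (-2 - 10·x + 18·x^2 + 32·x^3) + (1 - 2·x - 5·x^2 + 6·x^3 + 8·x^4)·Dx  (order 1).
h: a_k = 4, 8, 36, 88, 276, 712, …
ICs: h(0) = 4.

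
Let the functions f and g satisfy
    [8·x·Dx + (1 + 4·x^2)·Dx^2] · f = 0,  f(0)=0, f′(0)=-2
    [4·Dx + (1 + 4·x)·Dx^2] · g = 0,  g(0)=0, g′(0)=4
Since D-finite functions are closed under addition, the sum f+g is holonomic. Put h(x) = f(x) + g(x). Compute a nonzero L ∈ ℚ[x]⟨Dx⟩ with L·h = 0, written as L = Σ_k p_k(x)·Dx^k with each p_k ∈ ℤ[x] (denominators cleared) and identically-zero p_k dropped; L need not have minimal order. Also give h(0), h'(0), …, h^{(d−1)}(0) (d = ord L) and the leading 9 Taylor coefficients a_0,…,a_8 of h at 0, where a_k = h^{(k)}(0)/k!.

f: a_k = 0, -2, 0, 8/3, 0, -32/5, 0, 128/7, 0, …
g: a_k = 0, 4, -8, 64/3, -64, 1024/5, -2048/3, 16384/7, -8192, …
Sum ⇒ L₀ = lclm(L_f,L_g) in ℚ(x)⟨Dx⟩.
L = (-8 - 96·x + 96·x^2 + 128·x^3)·Dx + (-10 - 16·x - 72·x^2 + 192·x^3 + 256·x^4)·Dx^2 + (-1 - 2·x + 8·x^2 + 8·x^3 + 48·x^4 + 64·x^5)·Dx^3  (order 3).
h: a_k = 0, 2, -8, 24, -64, 992/5, -2048/3, 16512/7, -8192, …
ICs: h(0) = 0, h′(0) = 2, h′′(0) = -16.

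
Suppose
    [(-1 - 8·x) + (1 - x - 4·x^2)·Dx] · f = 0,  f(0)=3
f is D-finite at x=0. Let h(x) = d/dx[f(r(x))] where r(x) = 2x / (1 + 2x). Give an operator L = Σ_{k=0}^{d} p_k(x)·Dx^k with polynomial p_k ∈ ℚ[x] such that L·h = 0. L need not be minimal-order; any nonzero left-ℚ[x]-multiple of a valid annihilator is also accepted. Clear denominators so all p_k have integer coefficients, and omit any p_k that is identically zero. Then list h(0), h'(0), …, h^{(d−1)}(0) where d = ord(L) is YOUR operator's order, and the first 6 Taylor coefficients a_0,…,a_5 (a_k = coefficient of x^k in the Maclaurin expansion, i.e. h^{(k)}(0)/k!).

f: a_k = 3, 3, 15, 27, 87, 195, …
Substitute x→r, Dx→(1/r')Dx; clear ⇒ L₀.
h=h₀': d/dx-closure on L₀ ⇒ L.
L = (16 + 96·x + 960·x^2 + 1152·x^3) + (-1 - 22·x - 60·x^2 + 248·x^3 + 576·x^4)·Dx  (order 1).
h: a_k = 6, 96, 0, 3072, -7680, 92160, …
ICs: h(0) = 6.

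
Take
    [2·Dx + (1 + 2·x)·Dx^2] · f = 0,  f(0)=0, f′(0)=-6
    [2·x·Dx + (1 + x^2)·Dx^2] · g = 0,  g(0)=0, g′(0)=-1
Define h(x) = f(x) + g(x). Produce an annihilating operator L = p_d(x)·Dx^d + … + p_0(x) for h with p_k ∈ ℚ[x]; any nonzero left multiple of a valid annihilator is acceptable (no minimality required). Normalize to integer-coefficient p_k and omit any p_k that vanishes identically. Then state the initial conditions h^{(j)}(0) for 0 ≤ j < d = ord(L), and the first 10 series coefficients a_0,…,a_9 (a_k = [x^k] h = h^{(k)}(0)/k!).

L = (-2 - 12·x + 6·x^2 + 4·x^3)·Dx + (-5 - 4·x - 9·x^2 + 12·x^3 + 8·x^4)·Dx^2 + (-1 - x + 2·x^2 + x^3 + 3·x^4 + 2·x^5)·Dx^3  (order 3).
h: a_k = 0, -7, 6, -23/3, 12, -97/5, 32, -383/7, 96, -1537/9, …
ICs: h(0) = 0, h′(0) = -7, h′′(0) = 12.

f: a_k = 0, -6, 6, -8, 12, -96/5, 32, -384/7, 96, -512/3, …
g: a_k = 0, -1, 0, 1/3, 0, -1/5, 0, 1/7, 0, -1/9, …
L₀ := lclm(L_f,L_g); ord L₀ ≤ 2+2.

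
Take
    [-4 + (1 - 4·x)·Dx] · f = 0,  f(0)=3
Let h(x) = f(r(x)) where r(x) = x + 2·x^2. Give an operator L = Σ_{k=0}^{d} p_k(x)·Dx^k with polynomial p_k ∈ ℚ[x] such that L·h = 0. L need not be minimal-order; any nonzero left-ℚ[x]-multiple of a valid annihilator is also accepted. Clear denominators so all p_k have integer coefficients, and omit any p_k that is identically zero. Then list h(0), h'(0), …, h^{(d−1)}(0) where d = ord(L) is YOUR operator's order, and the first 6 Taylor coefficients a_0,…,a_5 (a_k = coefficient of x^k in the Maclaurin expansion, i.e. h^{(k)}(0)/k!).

L = (4 + 16·x) + (-1 + 4·x + 8·x^2)·Dx  (order 1).
h: a_k = 3, 12, 72, 384, 2112, 11520, …
ICs: h(0) = 3.

f: a_k = 3, 12, 48, 192, 768, 3072, …
L₀ from L_f via x↦r, Dx↦r'^{-1}Dx.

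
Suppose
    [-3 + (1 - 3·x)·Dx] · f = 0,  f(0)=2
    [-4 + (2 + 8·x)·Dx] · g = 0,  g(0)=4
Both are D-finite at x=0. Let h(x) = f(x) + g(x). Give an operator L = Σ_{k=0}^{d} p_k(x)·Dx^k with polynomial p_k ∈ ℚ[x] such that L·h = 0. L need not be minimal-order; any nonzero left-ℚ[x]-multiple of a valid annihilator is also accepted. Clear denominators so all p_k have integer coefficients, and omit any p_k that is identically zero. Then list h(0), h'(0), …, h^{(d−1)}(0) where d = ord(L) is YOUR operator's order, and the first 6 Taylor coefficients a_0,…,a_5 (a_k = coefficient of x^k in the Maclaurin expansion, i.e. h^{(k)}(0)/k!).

L = (-48 - 108·x) + (22 + 120·x + 324·x^2)·Dx + (-1 - 19·x - 6·x^2 + 216·x^3)·Dx^2  (order 2).
h: a_k = 6, 14, 10, 70, 122, 598, …
ICs: h(0) = 6, h′(0) = 14.

f: a_k = 2, 6, 18, 54, 162, 486, …
g: a_k = 4, 8, -8, 16, -40, 112, …
L₀ := lclm(L_f,L_g); ord L₀ ≤ 1+1.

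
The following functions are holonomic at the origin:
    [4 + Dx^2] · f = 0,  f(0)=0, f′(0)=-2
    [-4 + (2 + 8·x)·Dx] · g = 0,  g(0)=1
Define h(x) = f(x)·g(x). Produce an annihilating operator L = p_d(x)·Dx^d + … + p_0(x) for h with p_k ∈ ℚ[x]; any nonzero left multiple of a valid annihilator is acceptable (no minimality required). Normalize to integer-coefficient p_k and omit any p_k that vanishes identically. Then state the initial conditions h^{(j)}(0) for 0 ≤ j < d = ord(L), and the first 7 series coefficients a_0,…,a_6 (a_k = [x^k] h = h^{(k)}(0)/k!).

L = (16 + 32·x + 64·x^2) + (-4 - 16·x)·Dx + (1 + 8·x + 16·x^2)·Dx^2  (order 2).
h: a_k = 0, -2, -4, 16/3, -16/3, 256/15, -256/5, …
ICs: h(0) = 0, h′(0) = -2.

f: a_k = 0, -2, 0, 4/3, 0, -4/15, 0, …
g: a_k = 1, 2, -2, 4, -10, 28, -84, …
f·g: L₀ = L_f ⊗_s L_g, ord ≤ 2·1.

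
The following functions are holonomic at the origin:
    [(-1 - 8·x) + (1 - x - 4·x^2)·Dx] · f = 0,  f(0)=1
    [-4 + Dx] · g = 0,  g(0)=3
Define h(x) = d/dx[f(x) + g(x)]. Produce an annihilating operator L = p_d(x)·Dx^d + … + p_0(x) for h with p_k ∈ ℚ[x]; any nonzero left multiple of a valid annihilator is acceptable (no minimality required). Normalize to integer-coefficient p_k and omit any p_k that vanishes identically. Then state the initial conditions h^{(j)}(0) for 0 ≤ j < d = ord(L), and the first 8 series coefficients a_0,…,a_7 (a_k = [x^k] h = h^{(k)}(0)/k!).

f: a_k = 1, 1, 5, 9, 29, 65, 181, 441, …
g: a_k = 3, 12, 24, 32, 32, 128/5, 256/15, 1024/105, …
Weyl lclm of L_f,L_g ⇒ L₀ (ord ≤ 2).
Differentiate: ansatz ord ≤ ord L₀ ⇒ L.
L = (28 + 848·x + 896·x^2 + 4608·x^3 + 3072·x^4) + (-19 - 192·x - 472·x^2 - 1152·x^3 + 640·x^4 + 1024·x^5)·Dx + (3 - 5·x + 62·x^2 - 352·x^4 - 256·x^5)·Dx^2  (order 2).
h: a_k = 13, 58, 123, 244, 453, 5942/5, 47329/15, 982696/105, …
ICs: h(0) = 13, h′(0) = 58.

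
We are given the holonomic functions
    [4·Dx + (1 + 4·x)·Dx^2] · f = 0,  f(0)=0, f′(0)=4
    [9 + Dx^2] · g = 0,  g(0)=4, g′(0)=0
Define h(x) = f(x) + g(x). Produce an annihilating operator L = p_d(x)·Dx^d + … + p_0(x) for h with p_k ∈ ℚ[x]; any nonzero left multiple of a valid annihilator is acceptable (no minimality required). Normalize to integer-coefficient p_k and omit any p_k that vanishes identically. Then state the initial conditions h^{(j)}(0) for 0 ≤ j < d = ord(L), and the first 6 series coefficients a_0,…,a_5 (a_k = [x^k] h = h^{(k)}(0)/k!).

f: a_k = 0, 4, -8, 64/3, -64, 1024/5, …
g: a_k = 4, 0, -18, 0, 27/2, 0, …
L₀ := lclm(L_f,L_g); ord L₀ ≤ 2+2.
L = (3780 + 2592·x + 5184·x^2)·Dx + (369 + 2124·x + 3888·x^2 + 5184·x^3)·Dx^2 + (420 + 288·x + 576·x^2)·Dx^3 + (41 + 236·x + 432·x^2 + 576·x^3)·Dx^4  (order 4).
h: a_k = 4, 4, -26, 64/3, -101/2, 1024/5, …
ICs: h(0) = 4, h′(0) = 4, h′′(0) = -52, h′′′(0) = 128.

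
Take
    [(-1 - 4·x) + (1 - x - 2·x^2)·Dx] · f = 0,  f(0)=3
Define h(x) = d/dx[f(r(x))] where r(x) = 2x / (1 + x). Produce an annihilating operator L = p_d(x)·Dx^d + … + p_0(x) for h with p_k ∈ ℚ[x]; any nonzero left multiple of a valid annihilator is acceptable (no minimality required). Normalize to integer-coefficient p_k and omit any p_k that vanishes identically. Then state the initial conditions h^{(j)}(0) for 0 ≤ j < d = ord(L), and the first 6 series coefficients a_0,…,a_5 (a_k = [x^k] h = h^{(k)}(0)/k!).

f: a_k = 3, 3, 9, 15, 33, 63, …
Substitute x→r, Dx→(1/r')Dx; clear ⇒ L₀.
h₀' ⇒ L via d/dx closure of L₀.
L = (10 + 54·x + 270·x^2 + 162·x^3) + (-1 - 10·x + 90·x^3 + 81·x^4)·Dx  (order 1).
h: a_k = 6, 60, 162, 1080, 2430, 14580, …
ICs: h(0) = 6.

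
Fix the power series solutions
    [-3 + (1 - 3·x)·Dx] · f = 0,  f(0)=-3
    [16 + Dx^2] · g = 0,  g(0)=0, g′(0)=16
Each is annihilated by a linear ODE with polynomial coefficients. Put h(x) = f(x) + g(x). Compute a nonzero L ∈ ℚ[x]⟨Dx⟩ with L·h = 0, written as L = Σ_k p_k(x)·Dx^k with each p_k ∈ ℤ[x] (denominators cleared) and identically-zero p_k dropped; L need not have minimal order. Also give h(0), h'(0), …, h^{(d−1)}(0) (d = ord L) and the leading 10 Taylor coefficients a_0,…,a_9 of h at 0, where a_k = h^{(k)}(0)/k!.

f: a_k = -3, -9, -27, -81, -243, -729, -2187, -6561, -19683, -59049, …
g: a_k = 0, 16, 0, -128/3, 0, 512/15, 0, -4096/315, 0, 8192/2835, …
h₀=f+g: left-lcm gives L₀, ord ≤ 3.
L = (1680 - 2304·x + 3456·x^2) + (-272 + 1584·x - 3456·x^2 + 3456·x^3)·Dx + (105 - 144·x + 216·x^2)·Dx^2 + (-17 + 99·x - 216·x^2 + 216·x^3)·Dx^3  (order 3).
h: a_k = -3, 7, -27, -371/3, -243, -10423/15, -2187, -2070811/315, -19683, -167395723/2835, …
ICs: h(0) = -3, h′(0) = 7, h′′(0) = -54.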